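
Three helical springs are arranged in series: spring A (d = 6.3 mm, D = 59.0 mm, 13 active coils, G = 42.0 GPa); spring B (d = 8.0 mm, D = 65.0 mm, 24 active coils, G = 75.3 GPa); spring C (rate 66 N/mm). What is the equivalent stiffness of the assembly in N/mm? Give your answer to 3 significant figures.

k_A = Gd⁴/(8D³N_a) = (42.0×10³)(6.3⁴)/(8·59.0³·13) = 3.0976 N/mm
k_B = Gd⁴/(8D³N_a) = (75.3×10³)(8.0⁴)/(8·65.0³·24) = 5.8494 N/mm
Series: 1/k_eq = 1/3.0976 + 1/5.8494 + 1/66 = 0.50894; k_eq = 1.9649 N/mm

1.96 N/mm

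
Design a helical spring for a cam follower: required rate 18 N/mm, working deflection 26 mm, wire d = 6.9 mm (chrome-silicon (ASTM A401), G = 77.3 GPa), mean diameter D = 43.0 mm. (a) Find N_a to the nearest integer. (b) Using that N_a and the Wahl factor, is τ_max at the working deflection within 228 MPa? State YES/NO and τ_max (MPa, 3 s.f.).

(a) 15 coils; (b) YES, τ_max = 198 MPa

N_a = Gd⁴/(8D³k) = (77.3×10³)(6.9⁴)/(8·43.0³·18) = 15.3 → N_a = 15
Actual rate k = Gd⁴/(8D³·15) = 18.365 N/mm
Working load F = kδ = 18.365·26 = 477.49 N
C = 43.0/6.9 = 6.2319; K_W = (4C−1)/(4C−4)+0.615/C = 1.2420
τ_max = K_W·8FD/(πd³) = 1.2420·159.16 = 197.68 MPa
τ_max ≤ 228 MPa → acceptable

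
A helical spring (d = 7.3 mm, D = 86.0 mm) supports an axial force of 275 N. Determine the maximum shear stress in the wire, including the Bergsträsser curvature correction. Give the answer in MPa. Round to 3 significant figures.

172 MPa

Spring index C = D/d = 86.0/7.3 = 11.7808
K_B = (4C+2)/(4C−3) = 49.123/44.123 = 1.1133
τ₀ = 8FD/(πd³) = 8·275·86.0/(π·7.3³) = 189200/1222.1 = 154.81 MPa
τ_max = K·τ₀ = 1.1133 × 154.81 = 172.35 MPa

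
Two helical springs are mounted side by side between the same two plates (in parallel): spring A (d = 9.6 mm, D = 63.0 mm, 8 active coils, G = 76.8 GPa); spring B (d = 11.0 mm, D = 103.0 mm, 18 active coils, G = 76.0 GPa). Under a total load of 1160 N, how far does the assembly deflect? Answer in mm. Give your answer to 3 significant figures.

k_A = Gd⁴/(8D³N_a) = (76.8×10³)(9.6⁴)/(8·63.0³·8) = 40.761 N/mm
k_B = Gd⁴/(8D³N_a) = (76.0×10³)(11.0⁴)/(8·103.0³·18) = 7.0715 N/mm
Parallel: k_eq = 40.761 + 7.0715 = 47.832 N/mm
δ = F/k_eq = 1160/47.832 = 24.251 mm

24.3 mm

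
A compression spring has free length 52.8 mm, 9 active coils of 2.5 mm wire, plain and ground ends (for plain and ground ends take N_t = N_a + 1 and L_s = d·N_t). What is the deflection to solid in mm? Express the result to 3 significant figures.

N_t = 10; L_s = 2.5·10 = 25 mm
δ_solid = L₀ − L_s = 52.8 − 25 = 27.8 mm

27.8 mm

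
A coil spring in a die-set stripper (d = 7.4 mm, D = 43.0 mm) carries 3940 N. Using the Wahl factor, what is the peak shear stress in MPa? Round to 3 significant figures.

1340 MPa

Spring index C = D/d = 43.0/7.4 = 5.8108
K_W = (4C−1)/(4C−4) + 0.615/C = 22.243/19.243 + 0.1058 = 1.2617
τ₀ = 8FD/(πd³) = 8·3940·43.0/(π·7.4³) = 1.35536e+06/1273 = 1064.7 MPa
τ_max = K·τ₀ = 1.2617 × 1064.7 = 1343.3 MPa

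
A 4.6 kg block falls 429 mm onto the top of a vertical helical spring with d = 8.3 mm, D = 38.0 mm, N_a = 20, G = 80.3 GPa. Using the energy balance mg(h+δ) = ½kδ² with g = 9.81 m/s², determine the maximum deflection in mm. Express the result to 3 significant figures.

30.9 mm

k = Gd⁴/(8D³N_a) = (80.3×10³)(8.3⁴)/(8·38.0³·20) = 43.407 N/mm
W = mg = 4.6 × 9.81 = 45.126 N
½kδ² − Wδ − Wh = 0 → δ = (W + √(W² + 2kWh))/k
δ = (45.126 + √(2036.4 + 1.68063e+06))/43.407 = (45.126 + 1297.2)/43.407 = 30.924 mm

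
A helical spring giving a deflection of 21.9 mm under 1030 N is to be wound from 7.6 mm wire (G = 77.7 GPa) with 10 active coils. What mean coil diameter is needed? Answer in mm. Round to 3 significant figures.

41.0 mm

Required rate k = F/δ = 1030/21.9 = 47.032 N/mm
D = (Gd⁴/(8N_a·k))^(1/3) = (77.7×10³·7.6⁴/(8·10·47.032))^(1/3)
  = (68895.7)^(1/3) = 40.9950 mm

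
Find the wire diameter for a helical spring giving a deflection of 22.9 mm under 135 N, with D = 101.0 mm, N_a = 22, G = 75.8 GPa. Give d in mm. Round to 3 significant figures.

Required rate k = F/δ = 135/22.9 = 5.8952 N/mm
d = (8D³N_a·k / G)^(1/4) = (8·101.0³·22·5.8952 / (75.8×10³))^0.25
  = (14103)^0.25 = 10.8975 mm

10.9 mm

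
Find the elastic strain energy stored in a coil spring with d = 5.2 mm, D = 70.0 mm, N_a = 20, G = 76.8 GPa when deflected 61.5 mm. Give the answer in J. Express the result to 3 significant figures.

k = Gd⁴/(8D³N_a) = (76.8×10³)(5.2⁴)/(8·70.0³·20) = 1.0232 N/mm
U = ½kδ² = 0.5 × 1.0232 × 61.5² = 1935 N·mm = 1.935 J

1.93 J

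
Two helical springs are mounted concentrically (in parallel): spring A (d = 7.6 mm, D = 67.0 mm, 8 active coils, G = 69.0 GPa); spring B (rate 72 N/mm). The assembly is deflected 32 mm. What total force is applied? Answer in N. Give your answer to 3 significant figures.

k_A = Gd⁴/(8D³N_a) = (69.0×10³)(7.6⁴)/(8·67.0³·8) = 11.959 N/mm
Parallel: k_eq = 11.959 + 72 = 83.959 N/mm
F = k_eq·δ = 83.959·32 = 2686.7 N

2690 N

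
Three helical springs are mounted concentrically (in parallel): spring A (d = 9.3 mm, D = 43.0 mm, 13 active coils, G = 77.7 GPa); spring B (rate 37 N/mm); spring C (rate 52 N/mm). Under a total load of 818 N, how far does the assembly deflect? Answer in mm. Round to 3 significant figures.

k_A = Gd⁴/(8D³N_a) = (77.7×10³)(9.3⁴)/(8·43.0³·13) = 70.293 N/mm
Parallel: k_eq = 70.293 + 37 + 52 = 159.29 N/mm
δ = F/k_eq = 818/159.29 = 5.1352 mm

5.14 mm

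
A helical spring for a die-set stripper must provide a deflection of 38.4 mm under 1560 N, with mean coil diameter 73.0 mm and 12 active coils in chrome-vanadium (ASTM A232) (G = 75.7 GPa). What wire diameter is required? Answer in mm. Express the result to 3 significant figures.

11.9 mm

Required rate k = F/δ = 1560/38.4 = 40.625 N/mm
d = (8D³N_a·k / G)^(1/4) = (8·73.0³·12·40.625 / (75.7×10³))^0.25
  = (20042)^0.25 = 11.8983 mm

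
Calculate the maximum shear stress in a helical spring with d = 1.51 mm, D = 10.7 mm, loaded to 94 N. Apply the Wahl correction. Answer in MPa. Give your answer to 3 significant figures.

900 MPa

Spring index C = D/d = 10.7/1.51 = 7.0861
K_W = (4C−1)/(4C−4) + 0.615/C = 27.344/24.344 + 0.0868 = 1.2100
τ₀ = 8FD/(πd³) = 8·94·10.7/(π·1.51³) = 8046.4/10.816 = 743.91 MPa
τ_max = K·τ₀ = 1.2100 × 743.91 = 900.15 MPa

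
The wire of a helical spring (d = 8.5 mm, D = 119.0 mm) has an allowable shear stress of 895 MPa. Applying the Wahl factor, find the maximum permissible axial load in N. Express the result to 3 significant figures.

C = D/d = 119.0/8.5 = 14.0000
K_W = (4C−1)/(4C−4) + 0.615/C = 55.000/52.000 + 0.0439 = 1.1016
τ_max = K·8FD/(πd³) → F_max = τ_allow·πd³/(8DK)
F_max = 895·π·8.5³/(8·119.0·1.1016) = 1.7268e+06/1048.7 = 1646.5 N

1650 N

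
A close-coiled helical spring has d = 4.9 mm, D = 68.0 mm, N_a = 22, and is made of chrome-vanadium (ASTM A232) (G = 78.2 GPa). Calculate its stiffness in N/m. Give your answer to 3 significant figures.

815 N/m

k = Gd⁴/(8D³N_a) = (78.2×10³ × 4.9⁴) / (8 × 68.0³ × 22)
  = 4.50807e+07 / 5.534e+07 = 0.81461 N/mm = 814.61 N/m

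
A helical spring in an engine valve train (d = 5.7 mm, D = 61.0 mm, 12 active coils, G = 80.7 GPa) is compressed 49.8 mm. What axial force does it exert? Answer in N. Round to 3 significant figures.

195 N

k = Gd⁴/(8D³N_a) = (80.7×10³)(5.7⁴)/(8·61.0³·12) = 3.9094 N/mm
F = k·δ = 3.9094 × 49.8 = 194.69 N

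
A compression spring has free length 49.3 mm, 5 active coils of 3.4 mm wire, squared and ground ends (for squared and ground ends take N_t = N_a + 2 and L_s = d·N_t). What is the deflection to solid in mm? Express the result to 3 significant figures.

N_t = 7; L_s = 3.4·7 = 23.8 mm
δ_solid = L₀ − L_s = 49.3 − 23.8 = 25.5 mm

25.5 mm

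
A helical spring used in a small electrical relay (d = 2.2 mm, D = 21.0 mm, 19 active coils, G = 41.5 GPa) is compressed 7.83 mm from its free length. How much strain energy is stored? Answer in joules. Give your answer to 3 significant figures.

0.0212 J

k = Gd⁴/(8D³N_a) = (41.5×10³)(2.2⁴)/(8·21.0³·19) = 0.69062 N/mm
U = ½kδ² = 0.5 × 0.69062 × 7.83² = 21.17 N·mm = 0.02117 J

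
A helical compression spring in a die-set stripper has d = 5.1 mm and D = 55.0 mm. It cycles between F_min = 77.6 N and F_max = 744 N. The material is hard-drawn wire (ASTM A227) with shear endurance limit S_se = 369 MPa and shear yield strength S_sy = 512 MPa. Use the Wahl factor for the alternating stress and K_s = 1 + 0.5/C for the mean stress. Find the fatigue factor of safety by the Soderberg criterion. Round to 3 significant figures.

0.508

C = D/d = 55.0/5.1 = 10.7843; K_W = (4C−1)/(4C−4)+0.615/C = 1.1337; K_s = 1+0.5/C = 1.0464
F_a = (F_max−F_min)/2 = 333.2 N; F_m = (F_max+F_min)/2 = 410.8 N
τ_a = K_W·8F_aD/(πd³) = 1.1337 × 351.8 = 398.83 MPa
τ_m = K_s·8F_mD/(πd³) = 1.0464 × 433.73 = 453.84 MPa
Soderberg: 1/n_f = τ_a/S_se + τ_m/S_sy = 398.83/369 + 453.84/512 = 1.08084 + 0.88641 = 1.9673
n_f = 1/1.9673 = 0.5083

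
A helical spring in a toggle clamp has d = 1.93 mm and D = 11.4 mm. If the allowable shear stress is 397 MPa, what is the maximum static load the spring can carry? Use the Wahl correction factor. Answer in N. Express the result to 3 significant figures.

78.2 N

C = D/d = 11.4/1.93 = 5.9067
K_W = (4C−1)/(4C−4) + 0.615/C = 22.627/19.627 + 0.1041 = 1.2570
τ_max = K·8FD/(πd³) → F_max = τ_allow·πd³/(8DK)
F_max = 397·π·1.93³/(8·11.4·1.2570) = 8966.3/114.64 = 78.215 N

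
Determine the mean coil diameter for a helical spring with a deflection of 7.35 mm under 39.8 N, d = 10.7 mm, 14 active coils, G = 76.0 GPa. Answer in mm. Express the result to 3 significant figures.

Required rate k = F/δ = 39.8/7.35 = 5.415 N/mm
D = (Gd⁴/(8N_a·k))^(1/3) = (76.0×10³·10.7⁴/(8·14·5.415))^(1/3)
  = (1.64261e+06)^(1/3) = 117.9899 mm

118 mm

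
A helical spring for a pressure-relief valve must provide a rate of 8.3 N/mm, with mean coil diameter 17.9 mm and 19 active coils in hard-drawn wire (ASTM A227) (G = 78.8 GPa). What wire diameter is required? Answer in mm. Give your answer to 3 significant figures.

d = (8D³N_a·k / G)^(1/4) = (8·17.9³·19·8.3 / (78.8×10³))^0.25
  = (91.824)^0.25 = 3.0956 mm

3.10 mm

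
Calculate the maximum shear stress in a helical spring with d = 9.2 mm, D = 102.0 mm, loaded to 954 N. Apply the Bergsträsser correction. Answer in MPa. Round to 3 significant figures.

Spring index C = D/d = 102.0/9.2 = 11.0870
K_B = (4C+2)/(4C−3) = 46.348/41.348 = 1.1209
τ₀ = 8FD/(πd³) = 8·954·102.0/(π·9.2³) = 778464/2446.3 = 318.22 MPa
τ_max = K·τ₀ = 1.1209 × 318.22 = 356.7 MPa

357 MPa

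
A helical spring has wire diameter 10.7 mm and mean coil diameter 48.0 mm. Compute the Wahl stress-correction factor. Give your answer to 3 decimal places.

C = D/d = 48.0/10.7 = 4.4860
K_W = (4C−1)/(4C−4) + 0.615/C = 16.944/13.944 + 0.1371 = 1.3522

1.352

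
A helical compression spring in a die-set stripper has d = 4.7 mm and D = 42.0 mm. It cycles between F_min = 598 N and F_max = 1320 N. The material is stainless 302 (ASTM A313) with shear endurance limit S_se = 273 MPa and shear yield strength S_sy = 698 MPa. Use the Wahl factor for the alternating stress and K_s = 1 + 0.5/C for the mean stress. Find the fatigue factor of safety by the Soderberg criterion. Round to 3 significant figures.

C = D/d = 42.0/4.7 = 8.9362; K_W = (4C−1)/(4C−4)+0.615/C = 1.1633; K_s = 1+0.5/C = 1.0560
F_a = (F_max−F_min)/2 = 361 N; F_m = (F_max+F_min)/2 = 959 N
τ_a = K_W·8F_aD/(πd³) = 1.1633 × 371.88 = 432.62 MPa
τ_m = K_s·8F_mD/(πd³) = 1.0560 × 987.9 = 1043.2 MPa
Soderberg: 1/n_f = τ_a/S_se + τ_m/S_sy = 432.62/273 + 1043.2/698 = 1.58468 + 1.49453 = 3.0792
n_f = 1/3.0792 = 0.3248

0.325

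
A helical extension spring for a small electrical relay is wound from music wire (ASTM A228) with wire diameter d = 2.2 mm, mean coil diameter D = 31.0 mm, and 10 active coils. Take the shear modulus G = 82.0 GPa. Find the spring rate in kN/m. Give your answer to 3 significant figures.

0.806 kN/m

k = Gd⁴/(8D³N_a) = (82.0×10³ × 2.2⁴) / (8 × 31.0³ × 10)
  = 1.9209e+06 / 2.38328e+06 = 0.80599 N/mm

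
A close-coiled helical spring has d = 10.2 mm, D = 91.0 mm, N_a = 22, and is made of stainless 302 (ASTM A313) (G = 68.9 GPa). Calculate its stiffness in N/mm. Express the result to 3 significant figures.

5.62 N/mm

k = Gd⁴/(8D³N_a) = (68.9×10³ × 10.2⁴) / (8 × 91.0³ × 22)
  = 7.45796e+08 / 1.32628e+08 = 5.6232 N/mm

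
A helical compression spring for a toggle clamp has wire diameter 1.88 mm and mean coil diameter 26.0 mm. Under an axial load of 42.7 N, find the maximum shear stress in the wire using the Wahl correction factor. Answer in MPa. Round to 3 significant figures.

469 MPa

Spring index C = D/d = 26.0/1.88 = 13.8298
K_W = (4C−1)/(4C−4) + 0.615/C = 54.319/51.319 + 0.0445 = 1.1029
τ₀ = 8FD/(πd³) = 8·42.7·26.0/(π·1.88³) = 8881.6/20.875 = 425.47 MPa
τ_max = K·τ₀ = 1.1029 × 425.47 = 469.26 MPa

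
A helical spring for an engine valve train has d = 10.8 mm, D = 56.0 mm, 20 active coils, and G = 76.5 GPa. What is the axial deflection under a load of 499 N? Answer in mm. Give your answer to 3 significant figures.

13.5 mm

k = Gd⁴/(8D³N_a) = (76.5×10³)(10.8⁴)/(8·56.0³·20) = 37.04 N/mm
δ = F/k = 499 / 37.04 = 13.472 mm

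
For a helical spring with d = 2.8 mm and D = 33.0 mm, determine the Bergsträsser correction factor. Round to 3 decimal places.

C = D/d = 33.0/2.8 = 11.7857
K_B = (4C+2)/(4C−3) = 49.143/44.143 = 1.1133

1.113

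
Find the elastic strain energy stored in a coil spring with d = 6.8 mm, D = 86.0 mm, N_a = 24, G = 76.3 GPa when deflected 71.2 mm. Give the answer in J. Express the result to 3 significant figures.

3.39 J

k = Gd⁴/(8D³N_a) = (76.3×10³)(6.8⁴)/(8·86.0³·24) = 1.3359 N/mm
U = ½kδ² = 0.5 × 1.3359 × 71.2² = 3386.1 N·mm = 3.3861 J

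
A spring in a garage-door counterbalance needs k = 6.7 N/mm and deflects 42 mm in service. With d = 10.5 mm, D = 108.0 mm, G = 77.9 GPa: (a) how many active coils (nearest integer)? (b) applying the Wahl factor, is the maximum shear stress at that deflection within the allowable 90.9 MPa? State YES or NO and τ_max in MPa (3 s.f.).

(a) 14 coils; (b) YES, τ_max = 76.4 MPa

N_a = Gd⁴/(8D³k) = (77.9×10³)(10.5⁴)/(8·108.0³·6.7) = 14.02 → N_a = 14
Actual rate k = Gd⁴/(8D³·14) = 6.7113 N/mm
Working load F = kδ = 6.7113·42 = 281.87 N
C = 108.0/10.5 = 10.2857; K_W = (4C−1)/(4C−4)+0.615/C = 1.1406
τ_max = K_W·8FD/(πd³) = 1.1406·66.965 = 76.378 MPa
τ_max ≤ 90.9 MPa → acceptable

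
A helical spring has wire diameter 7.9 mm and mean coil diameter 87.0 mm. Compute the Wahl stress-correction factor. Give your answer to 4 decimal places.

C = D/d = 87.0/7.9 = 11.0127
K_W = (4C−1)/(4C−4) + 0.615/C = 43.051/40.051 + 0.0558 = 1.1308

1.1308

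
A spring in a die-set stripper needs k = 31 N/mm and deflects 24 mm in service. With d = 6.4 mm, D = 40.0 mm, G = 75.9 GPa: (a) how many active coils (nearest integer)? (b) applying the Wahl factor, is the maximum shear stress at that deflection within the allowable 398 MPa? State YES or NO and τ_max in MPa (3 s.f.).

N_a = Gd⁴/(8D³k) = (75.9×10³)(6.4⁴)/(8·40.0³·31) = 8.023 → N_a = 8
Actual rate k = Gd⁴/(8D³·8) = 31.089 N/mm
Working load F = kδ = 31.089·24 = 746.13 N
C = 40.0/6.4 = 6.2500; K_W = (4C−1)/(4C−4)+0.615/C = 1.2413
τ_max = K_W·8FD/(πd³) = 1.2413·289.92 = 359.86 MPa
τ_max ≤ 398 MPa → acceptable

(a) 8 coils; (b) YES, τ_max = 360 MPa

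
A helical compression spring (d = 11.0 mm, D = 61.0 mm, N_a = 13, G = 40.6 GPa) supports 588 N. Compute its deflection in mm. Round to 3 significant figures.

23.4 mm

k = Gd⁴/(8D³N_a) = (40.6×10³)(11.0⁴)/(8·61.0³·13) = 25.181 N/mm
δ = F/k = 588 / 25.181 = 23.351 mm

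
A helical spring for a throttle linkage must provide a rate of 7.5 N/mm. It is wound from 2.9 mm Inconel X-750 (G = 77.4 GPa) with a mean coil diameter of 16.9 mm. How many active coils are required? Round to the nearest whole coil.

19

N_a = Gd⁴/(8D³k) = (77.4×10³ × 2.9⁴)/(8 × 16.9³ × 7.5)
    = 5.47435e+06 / 289609 = 18.9 → 19 coils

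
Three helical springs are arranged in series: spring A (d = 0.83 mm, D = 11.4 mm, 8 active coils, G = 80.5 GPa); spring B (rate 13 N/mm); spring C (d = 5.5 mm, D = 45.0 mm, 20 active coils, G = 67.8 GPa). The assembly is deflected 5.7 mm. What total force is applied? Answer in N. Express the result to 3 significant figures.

2.04 N

k_A = Gd⁴/(8D³N_a) = (80.5×10³)(0.83⁴)/(8·11.4³·8) = 0.40292 N/mm
k_C = Gd⁴/(8D³N_a) = (67.8×10³)(5.5⁴)/(8·45.0³·20) = 4.2552 N/mm
Series: 1/k_eq = 1/0.40292 + 1/13 + 1/4.2552 = 2.7938; k_eq = 0.35793 N/mm
F = k_eq·δ = 0.35793·5.7 = 2.0402 N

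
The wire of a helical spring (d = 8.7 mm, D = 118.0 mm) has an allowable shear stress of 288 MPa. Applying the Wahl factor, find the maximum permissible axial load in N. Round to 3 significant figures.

571 N

C = D/d = 118.0/8.7 = 13.5632
K_W = (4C−1)/(4C−4) + 0.615/C = 53.253/50.253 + 0.0453 = 1.1050
τ_max = K·8FD/(πd³) → F_max = τ_allow·πd³/(8DK)
F_max = 288·π·8.7³/(8·118.0·1.1050) = 5.958e+05/1043.2 = 571.15 N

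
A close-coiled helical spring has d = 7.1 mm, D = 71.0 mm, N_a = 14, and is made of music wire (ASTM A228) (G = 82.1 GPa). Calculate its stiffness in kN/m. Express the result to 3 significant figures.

5.20 kN/m

k = Gd⁴/(8D³N_a) = (82.1×10³ × 7.1⁴) / (8 × 71.0³ × 14)
  = 2.0863e+08 / 4.0086e+07 = 5.2046 N/mm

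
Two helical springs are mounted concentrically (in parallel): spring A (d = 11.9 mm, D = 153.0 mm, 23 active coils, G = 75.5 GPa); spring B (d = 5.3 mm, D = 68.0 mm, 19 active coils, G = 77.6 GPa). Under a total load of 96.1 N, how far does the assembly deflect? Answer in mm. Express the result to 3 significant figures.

k_A = Gd⁴/(8D³N_a) = (75.5×10³)(11.9⁴)/(8·153.0³·23) = 2.2974 N/mm
k_B = Gd⁴/(8D³N_a) = (77.6×10³)(5.3⁴)/(8·68.0³·19) = 1.2811 N/mm
Parallel: k_eq = 2.2974 + 1.2811 = 3.5786 N/mm
δ = F/k_eq = 96.1/3.5786 = 26.854 mm

26.9 mm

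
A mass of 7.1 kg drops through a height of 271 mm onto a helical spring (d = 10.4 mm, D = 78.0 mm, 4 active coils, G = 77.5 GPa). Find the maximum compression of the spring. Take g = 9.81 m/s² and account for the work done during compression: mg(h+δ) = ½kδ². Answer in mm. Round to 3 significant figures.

26.3 mm

k = Gd⁴/(8D³N_a) = (77.5×10³)(10.4⁴)/(8·78.0³·4) = 59.704 N/mm
W = mg = 7.1 × 9.81 = 69.651 N
½kδ² − Wδ − Wh = 0 → δ = (W + √(W² + 2kWh))/k
δ = (69.651 + √(4851.3 + 2.25387e+06))/59.704 = (69.651 + 1502.9)/59.704 = 26.339 mm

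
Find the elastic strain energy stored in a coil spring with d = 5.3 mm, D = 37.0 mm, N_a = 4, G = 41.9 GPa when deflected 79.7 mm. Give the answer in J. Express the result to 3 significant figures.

k = Gd⁴/(8D³N_a) = (41.9×10³)(5.3⁴)/(8·37.0³·4) = 20.397 N/mm
U = ½kδ² = 0.5 × 20.397 × 79.7² = 64781 N·mm = 64.781 J

64.8 J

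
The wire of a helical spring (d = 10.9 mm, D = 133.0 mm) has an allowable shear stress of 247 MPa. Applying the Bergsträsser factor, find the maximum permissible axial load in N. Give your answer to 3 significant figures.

852 N

C = D/d = 133.0/10.9 = 12.2018
K_B = (4C+2)/(4C−3) = 50.807/45.807 = 1.1092
τ_max = K·8FD/(πd³) → F_max = τ_allow·πd³/(8DK)
F_max = 247·π·10.9³/(8·133.0·1.1092) = 1.0049e+06/1180.1 = 851.52 N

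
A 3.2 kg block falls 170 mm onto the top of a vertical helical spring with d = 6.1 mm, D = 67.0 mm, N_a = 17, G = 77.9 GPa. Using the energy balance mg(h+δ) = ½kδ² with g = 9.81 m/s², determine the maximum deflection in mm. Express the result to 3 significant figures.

76.6 mm

k = Gd⁴/(8D³N_a) = (77.9×10³)(6.1⁴)/(8·67.0³·17) = 2.6369 N/mm
W = mg = 3.2 × 9.81 = 31.392 N
½kδ² − Wδ − Wh = 0 → δ = (W + √(W² + 2kWh))/k
δ = (31.392 + √(985.46 + 28144.4))/2.6369 = (31.392 + 170.67)/2.6369 = 76.63 mm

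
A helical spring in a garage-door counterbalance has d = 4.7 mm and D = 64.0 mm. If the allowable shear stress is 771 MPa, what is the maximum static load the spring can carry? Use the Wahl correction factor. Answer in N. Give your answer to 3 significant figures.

445 N

C = D/d = 64.0/4.7 = 13.6170
K_W = (4C−1)/(4C−4) + 0.615/C = 53.468/50.468 + 0.0452 = 1.1046
τ_max = K·8FD/(πd³) → F_max = τ_allow·πd³/(8DK)
F_max = 771·π·4.7³/(8·64.0·1.1046) = 2.5148e+05/565.56 = 444.65 N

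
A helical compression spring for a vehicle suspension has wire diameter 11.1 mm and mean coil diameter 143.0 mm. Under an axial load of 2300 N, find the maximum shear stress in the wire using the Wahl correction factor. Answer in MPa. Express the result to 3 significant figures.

680 MPa

Spring index C = D/d = 143.0/11.1 = 12.8829
K_W = (4C−1)/(4C−4) + 0.615/C = 50.532/47.532 + 0.0477 = 1.1109
τ₀ = 8FD/(πd³) = 8·2300·143.0/(π·11.1³) = 2.6312e+06/4296.5 = 612.4 MPa
τ_max = K·τ₀ = 1.1109 × 612.4 = 680.29 MPa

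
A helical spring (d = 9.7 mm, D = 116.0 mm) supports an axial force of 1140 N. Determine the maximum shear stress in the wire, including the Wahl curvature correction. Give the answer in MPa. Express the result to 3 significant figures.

Spring index C = D/d = 116.0/9.7 = 11.9588
K_W = (4C−1)/(4C−4) + 0.615/C = 46.835/43.835 + 0.0514 = 1.1199
τ₀ = 8FD/(πd³) = 8·1140·116.0/(π·9.7³) = 1.05792e+06/2867.2 = 368.97 MPa
τ_max = K·τ₀ = 1.1199 × 368.97 = 413.19 MPa

413 MPa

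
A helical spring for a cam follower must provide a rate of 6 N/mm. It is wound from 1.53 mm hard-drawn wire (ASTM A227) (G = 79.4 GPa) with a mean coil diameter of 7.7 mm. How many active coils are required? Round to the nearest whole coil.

N_a = Gd⁴/(8D³k) = (79.4×10³ × 1.53⁴)/(8 × 7.7³ × 6)
    = 435097 / 21913.6 = 19.86 → 20 coils

20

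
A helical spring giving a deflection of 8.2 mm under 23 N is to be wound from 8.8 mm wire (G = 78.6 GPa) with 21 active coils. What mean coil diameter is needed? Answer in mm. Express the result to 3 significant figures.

100 mm

Required rate k = F/δ = 23/8.2 = 2.8049 N/mm
D = (Gd⁴/(8N_a·k))^(1/3) = (78.6×10³·8.8⁴/(8·21·2.8049))^(1/3)
  = (1.0003e+06)^(1/3) = 100.0100 mm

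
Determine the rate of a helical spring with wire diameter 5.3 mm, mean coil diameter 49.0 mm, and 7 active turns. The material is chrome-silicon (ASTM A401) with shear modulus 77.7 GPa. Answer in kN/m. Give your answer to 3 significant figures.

9.31 kN/m

k = Gd⁴/(8D³N_a) = (77.7×10³ × 5.3⁴) / (8 × 49.0³ × 7)
  = 6.1309e+07 / 6.58834e+06 = 9.3057 N/mm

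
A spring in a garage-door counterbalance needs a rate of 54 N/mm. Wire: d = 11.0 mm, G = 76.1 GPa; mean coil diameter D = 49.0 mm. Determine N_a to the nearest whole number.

22

N_a = Gd⁴/(8D³k) = (76.1×10³ × 11.0⁴)/(8 × 49.0³ × 54)
    = 1.11418e+09 / 5.08244e+07 = 21.92 → 22 coils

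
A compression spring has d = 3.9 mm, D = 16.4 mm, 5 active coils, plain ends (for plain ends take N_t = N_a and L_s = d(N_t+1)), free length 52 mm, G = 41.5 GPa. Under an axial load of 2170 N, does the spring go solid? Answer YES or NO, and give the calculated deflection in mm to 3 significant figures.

k = Gd⁴/(8D³N_a) = (41.5×10³)(3.9⁴)/(8·16.4³·5) = 54.415 N/mm
N_t = 5; L_s = 3.9·6 = 23.4 mm; δ_solid = L₀ − L_s = 52 − 23.4 = 28.6 mm
δ = F/k = 2170/54.415 = 39.879 mm
δ ≥ δ_solid → spring goes solid

YES, δ = 39.9 mm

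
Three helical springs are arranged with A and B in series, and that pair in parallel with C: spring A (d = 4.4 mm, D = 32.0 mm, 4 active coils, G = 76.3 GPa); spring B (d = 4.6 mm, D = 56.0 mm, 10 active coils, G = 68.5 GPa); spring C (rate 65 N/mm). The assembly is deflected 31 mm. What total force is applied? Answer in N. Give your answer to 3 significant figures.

2080 N

k_A = Gd⁴/(8D³N_a) = (76.3×10³)(4.4⁴)/(8·32.0³·4) = 27.273 N/mm
k_B = Gd⁴/(8D³N_a) = (68.5×10³)(4.6⁴)/(8·56.0³·10) = 2.1831 N/mm
Springs A,B series: k_AB = 1/(1/27.273+1/2.1831) = 2.0213 N/mm; parallel with C: k_eq = 2.0213+65 = 67.021 N/mm
F = k_eq·δ = 67.021·31 = 2077.7 N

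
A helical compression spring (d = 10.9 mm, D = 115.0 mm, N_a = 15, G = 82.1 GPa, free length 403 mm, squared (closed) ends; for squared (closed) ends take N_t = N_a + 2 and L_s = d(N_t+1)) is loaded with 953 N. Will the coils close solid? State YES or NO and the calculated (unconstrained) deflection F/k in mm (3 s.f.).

k = Gd⁴/(8D³N_a) = (82.1×10³)(10.9⁴)/(8·115.0³·15) = 6.35 N/mm
N_t = 17; L_s = 10.9·18 = 196.2 mm; δ_solid = L₀ − L_s = 403 − 196.2 = 206.8 mm
δ = F/k = 953/6.35 = 150.08 mm
δ < δ_solid → spring does not go solid

NO, δ = 150 mm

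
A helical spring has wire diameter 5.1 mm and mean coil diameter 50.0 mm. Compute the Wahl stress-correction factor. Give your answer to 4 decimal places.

C = D/d = 50.0/5.1 = 9.8039
K_W = (4C−1)/(4C−4) + 0.615/C = 38.216/35.216 + 0.0627 = 1.1479

1.1479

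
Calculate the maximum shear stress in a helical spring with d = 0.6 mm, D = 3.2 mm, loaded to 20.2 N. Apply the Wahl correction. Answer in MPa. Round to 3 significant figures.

Spring index C = D/d = 3.2/0.6 = 5.3333
K_W = (4C−1)/(4C−4) + 0.615/C = 20.333/17.333 + 0.1153 = 1.2884
τ₀ = 8FD/(πd³) = 8·20.2·3.2/(π·0.6³) = 517.12/0.67858 = 762.06 MPa
τ_max = K·τ₀ = 1.2884 × 762.06 = 981.83 MPa

982 MPa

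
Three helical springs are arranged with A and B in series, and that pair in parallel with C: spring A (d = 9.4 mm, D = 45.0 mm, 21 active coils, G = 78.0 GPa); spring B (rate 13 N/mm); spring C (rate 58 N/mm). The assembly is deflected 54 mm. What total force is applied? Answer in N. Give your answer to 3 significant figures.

3660 N

k_A = Gd⁴/(8D³N_a) = (78.0×10³)(9.4⁴)/(8·45.0³·21) = 39.779 N/mm
Springs A,B series: k_AB = 1/(1/39.779+1/13) = 9.798 N/mm; parallel with C: k_eq = 9.798+58 = 67.798 N/mm
F = k_eq·δ = 67.798·54 = 3661.1 N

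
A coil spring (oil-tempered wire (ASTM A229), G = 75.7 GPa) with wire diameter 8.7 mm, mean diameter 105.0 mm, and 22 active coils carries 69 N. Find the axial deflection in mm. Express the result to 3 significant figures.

32.4 mm

k = Gd⁴/(8D³N_a) = (75.7×10³)(8.7⁴)/(8·105.0³·22) = 2.1286 N/mm
δ = F/k = 69 / 2.1286 = 32.416 mm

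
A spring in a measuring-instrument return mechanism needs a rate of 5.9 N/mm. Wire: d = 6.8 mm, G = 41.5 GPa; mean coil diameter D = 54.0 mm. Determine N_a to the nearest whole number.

12

N_a = Gd⁴/(8D³k) = (41.5×10³ × 6.8⁴)/(8 × 54.0³ × 5.9)
    = 8.87327e+07 / 7.4323e+06 = 11.94 → 12 coils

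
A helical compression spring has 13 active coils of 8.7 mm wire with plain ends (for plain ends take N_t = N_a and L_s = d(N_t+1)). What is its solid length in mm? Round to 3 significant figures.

plain ends: N_t = N_a = 13
L_s = d·(N_t+1) = 8.7 × 14 = 121.8 mm

122 mm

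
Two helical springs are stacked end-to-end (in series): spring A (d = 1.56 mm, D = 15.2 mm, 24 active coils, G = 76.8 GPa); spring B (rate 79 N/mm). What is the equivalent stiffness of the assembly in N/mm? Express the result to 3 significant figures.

0.669 N/mm

k_A = Gd⁴/(8D³N_a) = (76.8×10³)(1.56⁴)/(8·15.2³·24) = 0.67457 N/mm
Series: 1/k_eq = 1/0.67457 + 1/79 = 1.4951; k_eq = 0.66886 N/mm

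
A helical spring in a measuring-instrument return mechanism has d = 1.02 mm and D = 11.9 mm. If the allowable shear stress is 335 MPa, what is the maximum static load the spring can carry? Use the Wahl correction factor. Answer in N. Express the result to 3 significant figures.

10.4 N

C = D/d = 11.9/1.02 = 11.6667
K_W = (4C−1)/(4C−4) + 0.615/C = 45.667/42.667 + 0.0527 = 1.1230
τ_max = K·8FD/(πd³) → F_max = τ_allow·πd³/(8DK)
F_max = 335·π·1.02³/(8·11.9·1.1230) = 1116.9/106.91 = 10.446 N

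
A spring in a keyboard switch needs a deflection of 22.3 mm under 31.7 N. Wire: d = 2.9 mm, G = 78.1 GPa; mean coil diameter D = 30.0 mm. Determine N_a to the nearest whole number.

Required rate k = F/δ = 31.7/22.3 = 1.4215 N/mm
N_a = Gd⁴/(8D³k) = (78.1×10³ × 2.9⁴)/(8 × 30.0³ × 1.4215)
    = 5.52386e+06 / 307049 = 17.99 → 18 coils

18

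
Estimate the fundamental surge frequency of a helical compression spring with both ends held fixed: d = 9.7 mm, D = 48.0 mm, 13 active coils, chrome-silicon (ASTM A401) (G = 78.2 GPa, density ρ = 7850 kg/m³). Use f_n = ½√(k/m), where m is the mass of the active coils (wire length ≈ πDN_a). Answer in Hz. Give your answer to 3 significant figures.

k = Gd⁴/(8D³N_a) = (78.2×10³)(9.7⁴)/(8·48.0³·13) = 60.192 N/mm = 60192 N/m
Wire length L = πDN_a = π·48.0·13 = 1960.4 mm
m = ρ·(πd²/4)·L = 7850 × 73.898×10⁻⁶ m² × 1.9604 m = 1.1372 kg
f_n = ½√(k/m) = 0.5·√(60192/1.1372) = 0.5·√(52930) = 115.03 Hz

115 Hz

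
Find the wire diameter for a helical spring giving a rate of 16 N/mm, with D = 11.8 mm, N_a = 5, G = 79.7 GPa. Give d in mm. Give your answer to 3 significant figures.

d = (8D³N_a·k / G)^(1/4) = (8·11.8³·5·16 / (79.7×10³))^0.25
  = (13.194)^0.25 = 1.9059 mm

1.91 mm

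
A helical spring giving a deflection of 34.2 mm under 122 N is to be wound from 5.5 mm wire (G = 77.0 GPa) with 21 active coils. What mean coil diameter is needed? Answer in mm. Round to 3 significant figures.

Required rate k = F/δ = 122/34.2 = 3.5673 N/mm
D = (Gd⁴/(8N_a·k))^(1/3) = (77.0×10³·5.5⁴/(8·21·3.5673))^(1/3)
  = (117571)^(1/3) = 48.9891 mm

49.0 mm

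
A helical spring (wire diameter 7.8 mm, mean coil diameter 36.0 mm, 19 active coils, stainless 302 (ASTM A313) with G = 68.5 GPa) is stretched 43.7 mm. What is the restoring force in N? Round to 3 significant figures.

1560 N

k = Gd⁴/(8D³N_a) = (68.5×10³)(7.8⁴)/(8·36.0³·19) = 35.753 N/mm
F = k·δ = 35.753 × 43.7 = 1562.4 N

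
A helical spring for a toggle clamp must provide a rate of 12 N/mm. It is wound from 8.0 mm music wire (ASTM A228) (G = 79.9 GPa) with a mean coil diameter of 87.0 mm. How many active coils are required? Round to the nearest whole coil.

N_a = Gd⁴/(8D³k) = (79.9×10³ × 8.0⁴)/(8 × 87.0³ × 12)
    = 3.2727e+08 / 6.32163e+07 = 5.177 → 5 coils

5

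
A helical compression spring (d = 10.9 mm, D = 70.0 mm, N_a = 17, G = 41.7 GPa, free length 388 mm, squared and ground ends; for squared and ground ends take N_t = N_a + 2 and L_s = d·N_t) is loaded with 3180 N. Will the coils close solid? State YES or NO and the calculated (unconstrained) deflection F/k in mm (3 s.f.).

k = Gd⁴/(8D³N_a) = (41.7×10³)(10.9⁴)/(8·70.0³·17) = 12.619 N/mm
N_t = 19; L_s = 10.9·19 = 207.1 mm; δ_solid = L₀ − L_s = 388 − 207.1 = 180.9 mm
δ = F/k = 3180/12.619 = 252.01 mm
δ ≥ δ_solid → spring goes solid

YES, δ = 252 mm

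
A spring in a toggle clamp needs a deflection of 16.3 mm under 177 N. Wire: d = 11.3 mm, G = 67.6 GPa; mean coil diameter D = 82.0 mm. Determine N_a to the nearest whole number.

Required rate k = F/δ = 177/16.3 = 10.859 N/mm
N_a = Gd⁴/(8D³k) = (67.6×10³ × 11.3⁴)/(8 × 82.0³ × 10.859)
    = 1.1022e+09 / 4.7898e+07 = 23.01 → 23 coils

23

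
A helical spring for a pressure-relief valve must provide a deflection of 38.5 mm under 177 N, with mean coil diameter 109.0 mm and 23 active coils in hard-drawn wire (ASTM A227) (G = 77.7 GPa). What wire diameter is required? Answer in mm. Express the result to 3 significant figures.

10.9 mm

Required rate k = F/δ = 177/38.5 = 4.5974 N/mm
d = (8D³N_a·k / G)^(1/4) = (8·109.0³·23·4.5974 / (77.7×10³))^0.25
  = (14099)^0.25 = 10.8968 mm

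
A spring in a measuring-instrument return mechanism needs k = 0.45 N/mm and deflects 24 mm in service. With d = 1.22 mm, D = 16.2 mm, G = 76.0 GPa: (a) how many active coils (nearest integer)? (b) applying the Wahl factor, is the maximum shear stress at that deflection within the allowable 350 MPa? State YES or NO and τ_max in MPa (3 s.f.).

(a) 11 coils; (b) YES, τ_max = 272 MPa

N_a = Gd⁴/(8D³k) = (76.0×10³)(1.22⁴)/(8·16.2³·0.45) = 11 → N_a = 11
Actual rate k = Gd⁴/(8D³·11) = 0.45001 N/mm
Working load F = kδ = 0.45001·24 = 10.8 N
C = 16.2/1.22 = 13.2787; K_W = (4C−1)/(4C−4)+0.615/C = 1.1074
τ_max = K_W·8FD/(πd³) = 1.1074·245.36 = 271.72 MPa
τ_max ≤ 350 MPa → acceptable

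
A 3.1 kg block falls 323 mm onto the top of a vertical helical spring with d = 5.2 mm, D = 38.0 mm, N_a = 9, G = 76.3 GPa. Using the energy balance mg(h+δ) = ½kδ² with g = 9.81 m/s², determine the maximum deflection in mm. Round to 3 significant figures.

k = Gd⁴/(8D³N_a) = (76.3×10³)(5.2⁴)/(8·38.0³·9) = 14.121 N/mm
W = mg = 3.1 × 9.81 = 30.411 N
½kδ² − Wδ − Wh = 0 → δ = (W + √(W² + 2kWh))/k
δ = (30.411 + √(924.83 + 277407))/14.121 = (30.411 + 527.57)/14.121 = 39.515 mm

39.5 mm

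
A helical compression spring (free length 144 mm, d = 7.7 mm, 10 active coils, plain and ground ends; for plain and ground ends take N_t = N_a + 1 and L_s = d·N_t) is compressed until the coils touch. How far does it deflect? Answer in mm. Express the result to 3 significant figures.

N_t = 11; L_s = 7.7·11 = 84.7 mm
δ_solid = L₀ − L_s = 144 − 84.7 = 59.3 mm

59.3 mm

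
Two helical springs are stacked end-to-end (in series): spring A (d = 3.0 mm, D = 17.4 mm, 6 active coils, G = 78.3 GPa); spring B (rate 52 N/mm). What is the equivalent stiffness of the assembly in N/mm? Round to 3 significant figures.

k_A = Gd⁴/(8D³N_a) = (78.3×10³)(3.0⁴)/(8·17.4³·6) = 25.082 N/mm
Series: 1/k_eq = 1/25.082 + 1/52 = 0.0591; k_eq = 16.92 N/mm

16.9 N/mm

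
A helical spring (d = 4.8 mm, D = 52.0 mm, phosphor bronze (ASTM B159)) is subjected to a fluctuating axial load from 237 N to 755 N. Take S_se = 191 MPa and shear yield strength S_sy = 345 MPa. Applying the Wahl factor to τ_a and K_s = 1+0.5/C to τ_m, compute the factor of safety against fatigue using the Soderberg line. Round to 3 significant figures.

C = D/d = 52.0/4.8 = 10.8333; K_W = (4C−1)/(4C−4)+0.615/C = 1.1330; K_s = 1+0.5/C = 1.0462
F_a = (F_max−F_min)/2 = 259 N; F_m = (F_max+F_min)/2 = 496 N
τ_a = K_W·8F_aD/(πd³) = 1.1330 × 310.11 = 351.37 MPa
τ_m = K_s·8F_mD/(πd³) = 1.0462 × 593.88 = 621.29 MPa
Soderberg: 1/n_f = τ_a/S_se + τ_m/S_sy = 351.37/191 + 621.29/345 = 1.83963 + 1.80085 = 3.6405
n_f = 1/3.6405 = 0.2747

0.275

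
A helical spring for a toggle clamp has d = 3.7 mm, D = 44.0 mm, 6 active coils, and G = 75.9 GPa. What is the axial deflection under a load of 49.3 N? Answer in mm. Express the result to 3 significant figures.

k = Gd⁴/(8D³N_a) = (75.9×10³)(3.7⁴)/(8·44.0³·6) = 3.479 N/mm
δ = F/k = 49.3 / 3.479 = 14.171 mm

14.2 mm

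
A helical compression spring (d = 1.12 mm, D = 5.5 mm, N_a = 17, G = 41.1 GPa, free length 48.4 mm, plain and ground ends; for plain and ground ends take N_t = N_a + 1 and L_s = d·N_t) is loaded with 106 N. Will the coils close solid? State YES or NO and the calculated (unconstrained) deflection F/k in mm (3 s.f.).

YES, δ = 37.1 mm

k = Gd⁴/(8D³N_a) = (41.1×10³)(1.12⁴)/(8·5.5³·17) = 2.8582 N/mm
N_t = 18; L_s = 1.12·18 = 20.16 mm; δ_solid = L₀ − L_s = 48.4 − 20.16 = 28.24 mm
δ = F/k = 106/2.8582 = 37.087 mm
δ ≥ δ_solid → spring goes solid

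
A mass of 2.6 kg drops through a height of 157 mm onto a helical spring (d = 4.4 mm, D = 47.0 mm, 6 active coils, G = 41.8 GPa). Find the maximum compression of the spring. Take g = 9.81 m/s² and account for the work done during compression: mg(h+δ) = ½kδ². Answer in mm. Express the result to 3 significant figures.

59.2 mm

k = Gd⁴/(8D³N_a) = (41.8×10³)(4.4⁴)/(8·47.0³·6) = 3.1438 N/mm
W = mg = 2.6 × 9.81 = 25.506 N
½kδ² − Wδ − Wh = 0 → δ = (W + √(W² + 2kWh))/k
δ = (25.506 + √(650.56 + 25178.2))/3.1438 = (25.506 + 160.71)/3.1438 = 59.234 mm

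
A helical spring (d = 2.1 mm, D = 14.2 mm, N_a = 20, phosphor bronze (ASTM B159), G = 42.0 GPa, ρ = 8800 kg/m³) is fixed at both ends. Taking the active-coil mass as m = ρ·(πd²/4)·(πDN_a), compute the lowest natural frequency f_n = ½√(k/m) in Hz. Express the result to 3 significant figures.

128 Hz

k = Gd⁴/(8D³N_a) = (42.0×10³)(2.1⁴)/(8·14.2³·20) = 1.783 N/mm = 1783 N/m
Wire length L = πDN_a = π·14.2·20 = 892.21 mm
m = ρ·(πd²/4)·L = 8800 × 3.4636×10⁻⁶ m² × 0.89221 m = 0.027194 kg
f_n = ½√(k/m) = 0.5·√(1783/0.027194) = 0.5·√(65563) = 128.03 Hz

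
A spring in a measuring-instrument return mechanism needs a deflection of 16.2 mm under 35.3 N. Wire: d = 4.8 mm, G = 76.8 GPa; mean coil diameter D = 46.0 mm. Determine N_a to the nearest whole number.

24

Required rate k = F/δ = 35.3/16.2 = 2.179 N/mm
N_a = Gd⁴/(8D³k) = (76.8×10³ × 4.8⁴)/(8 × 46.0³ × 2.179)
    = 4.07686e+07 / 1.69677e+06 = 24.03 → 24 coils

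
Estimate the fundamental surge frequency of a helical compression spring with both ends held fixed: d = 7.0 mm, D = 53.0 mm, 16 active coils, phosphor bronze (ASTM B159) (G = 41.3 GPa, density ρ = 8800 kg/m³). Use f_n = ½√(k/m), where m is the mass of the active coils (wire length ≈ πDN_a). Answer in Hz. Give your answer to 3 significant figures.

38.0 Hz

k = Gd⁴/(8D³N_a) = (41.3×10³)(7.0⁴)/(8·53.0³·16) = 5.2036 N/mm = 5203.6 N/m
Wire length L = πDN_a = π·53.0·16 = 2664.1 mm
m = ρ·(πd²/4)·L = 8800 × 38.485×10⁻⁶ m² × 2.6641 m = 0.90222 kg
f_n = ½√(k/m) = 0.5·√(5203.6/0.90222) = 0.5·√(5767.5) = 37.972 Hz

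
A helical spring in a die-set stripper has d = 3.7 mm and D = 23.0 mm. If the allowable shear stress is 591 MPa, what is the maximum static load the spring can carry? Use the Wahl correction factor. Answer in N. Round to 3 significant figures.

C = D/d = 23.0/3.7 = 6.2162
K_W = (4C−1)/(4C−4) + 0.615/C = 23.865/20.865 + 0.0989 = 1.2427
τ_max = K·8FD/(πd³) → F_max = τ_allow·πd³/(8DK)
F_max = 591·π·3.7³/(8·23.0·1.2427) = 94046/228.66 = 411.29 N

411 N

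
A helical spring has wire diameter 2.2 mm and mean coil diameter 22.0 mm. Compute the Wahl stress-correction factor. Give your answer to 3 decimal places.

C = D/d = 22.0/2.2 = 10.0000
K_W = (4C−1)/(4C−4) + 0.615/C = 39.000/36.000 + 0.0615 = 1.1448

1.145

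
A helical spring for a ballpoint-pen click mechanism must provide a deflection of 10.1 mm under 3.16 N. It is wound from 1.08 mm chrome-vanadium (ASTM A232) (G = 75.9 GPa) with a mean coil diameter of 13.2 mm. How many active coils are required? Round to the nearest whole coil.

Required rate k = F/δ = 3.16/10.1 = 0.31287 N/mm
N_a = Gd⁴/(8D³k) = (75.9×10³ × 1.08⁴)/(8 × 13.2³ × 0.31287)
    = 103261 / 5756.75 = 17.94 → 18 coils

18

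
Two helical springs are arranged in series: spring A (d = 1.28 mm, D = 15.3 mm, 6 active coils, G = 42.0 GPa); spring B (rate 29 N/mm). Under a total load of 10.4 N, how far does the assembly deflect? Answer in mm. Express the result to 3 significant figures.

16.2 mm

k_A = Gd⁴/(8D³N_a) = (42.0×10³)(1.28⁴)/(8·15.3³·6) = 0.6558 N/mm
Series: 1/k_eq = 1/0.6558 + 1/29 = 1.5593; k_eq = 0.6413 N/mm
δ = F/k_eq = 10.4/0.6413 = 16.217 mm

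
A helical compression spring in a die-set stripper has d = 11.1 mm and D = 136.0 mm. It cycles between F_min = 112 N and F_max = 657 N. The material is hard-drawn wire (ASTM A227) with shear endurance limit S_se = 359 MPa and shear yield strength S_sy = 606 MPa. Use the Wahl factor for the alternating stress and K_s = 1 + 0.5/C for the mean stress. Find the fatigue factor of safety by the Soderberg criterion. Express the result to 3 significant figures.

2.62

C = D/d = 136.0/11.1 = 12.2523; K_W = (4C−1)/(4C−4)+0.615/C = 1.1168; K_s = 1+0.5/C = 1.0408
F_a = (F_max−F_min)/2 = 272.5 N; F_m = (F_max+F_min)/2 = 384.5 N
τ_a = K_W·8F_aD/(πd³) = 1.1168 × 69.004 = 77.067 MPa
τ_m = K_s·8F_mD/(πd³) = 1.0408 × 97.366 = 101.34 MPa
Soderberg: 1/n_f = τ_a/S_se + τ_m/S_sy = 77.067/359 + 101.34/606 = 0.21467 + 0.16723 = 0.3819
n_f = 1/0.3819 = 2.618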